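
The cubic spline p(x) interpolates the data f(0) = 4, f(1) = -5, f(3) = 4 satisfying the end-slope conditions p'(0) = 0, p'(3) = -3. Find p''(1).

Write M_i for p''(x_i). With h_i = 1, 2 and divided differences Δ_i = -9, 9/2, the continuity of p' gives the tridiagonal system
  1·M_0 + 6·M_1 + 2·M_2 = 6(Δ_1 - Δ_0) = 81
Clamped end conditions give two more equations: 2h_0·M_0 + h_0·M_1 = 6(Δ_0 - p'(0)) = -54 and h_1·M_1 + 2h_1·M_2 = 6(p'(3) - Δ_1) = -45.
Forward elimination and back-substitution give M_0 = -83/2, M_1 = 29, M_2 = -103/4.

29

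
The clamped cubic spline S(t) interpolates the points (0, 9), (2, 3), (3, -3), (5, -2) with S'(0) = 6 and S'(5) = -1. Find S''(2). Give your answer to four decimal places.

Let M_i = S''(x_i). Step sizes h_i = 2, 1, 2; slopes of the chords Δ_i = (y_(i+1) - y_i)/h_i = -3, -6, 1/2.
  2·M_0 + 6·M_1 + 1·M_2 = 6(Δ_1 - Δ_0) = -18
  1·M_1 + 6·M_2 + 2·M_3 = 6(Δ_2 - Δ_1) = 39
Clamped end conditions give two more equations: 2h_0·M_0 + h_0·M_1 = 6(Δ_0 - S'(0)) = -54 and h_2·M_2 + 2h_2·M_3 = 6(S'(5) - Δ_2) = -9.
Hence M_0 = -433/32, M_1 = 1/16, M_2 = 139/16, M_3 = -211/32.

0.0625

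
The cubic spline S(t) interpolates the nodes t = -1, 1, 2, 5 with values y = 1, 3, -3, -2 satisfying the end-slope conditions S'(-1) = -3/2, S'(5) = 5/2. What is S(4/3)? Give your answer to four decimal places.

With σ_i denoting the second derivative at x_i, h_i = 2, 1, 3, and Δ_i = (y_(i+1) − y_i)/h_i = 1, -6, 1/3:
  2·σ_0 + 6·σ_1 + 1·σ_2 = 6(Δ_1 - Δ_0) = -42
  1·σ_1 + 8·σ_2 + 3·σ_3 = 6(Δ_2 - Δ_1) = 38
Clamped end conditions give two more equations: 2h_0·σ_0 + h_0·σ_1 = 6(Δ_0 - S'(-1)) = 15 and h_2·σ_2 + 2h_2·σ_3 = 6(S'(5) - Δ_2) = 13.
Hence σ_0 = 131/14, σ_1 = -157/14, σ_2 = 46/7, σ_3 = -47/42.
On [1, 2], S(t) = 3 - 47/14·(t - 1) - 157/28·(t - 1)² + 83/28·(t - 1)³.
With (t - 1) = 1/3: S(4/3) = 517/378.

1.3677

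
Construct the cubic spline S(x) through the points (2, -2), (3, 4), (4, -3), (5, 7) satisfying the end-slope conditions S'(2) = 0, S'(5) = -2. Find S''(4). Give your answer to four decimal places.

51.4667

Let σ_i = S''(x_i). Step sizes h_i = 1, 1, 1; slopes of the chords Δ_i = (y_(i+1) - y_i)/h_i = 6, -7, 10.
  1·σ_0 + 4·σ_1 + 1·σ_2 = 6(Δ_1 - Δ_0) = -78
  1·σ_1 + 4·σ_2 + 1·σ_3 = 6(Δ_2 - Δ_1) = 102
Clamped end conditions give two more equations: 2h_0·σ_0 + h_0·σ_1 = 6(Δ_0 - S'(2)) = 36 and h_2·σ_2 + 2h_2·σ_3 = 6(S'(5) - Δ_2) = -72.
Forward elimination and back-substitution give σ_0 = 586/15, σ_1 = -632/15, σ_2 = 772/15, σ_3 = -926/15.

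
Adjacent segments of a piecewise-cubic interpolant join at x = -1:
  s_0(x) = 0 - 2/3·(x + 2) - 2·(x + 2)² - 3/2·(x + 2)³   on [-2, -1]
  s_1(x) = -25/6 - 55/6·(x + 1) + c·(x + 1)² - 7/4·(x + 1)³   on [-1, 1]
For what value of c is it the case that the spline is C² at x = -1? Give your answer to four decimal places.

s_0''(x) = -4 - 9·(x + 2), so s_0''(-1) = -13. On the right, s_1''(-1) = 2c, so c = -13/2.

-6.5000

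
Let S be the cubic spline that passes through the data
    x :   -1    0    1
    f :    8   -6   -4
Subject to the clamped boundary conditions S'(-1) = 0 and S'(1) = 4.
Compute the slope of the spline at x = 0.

-10

Put M_i = S'' at the i-th knot. Here h = (1, 1) and Δ = (-14, 2), so the interior equations h_(i-1)·M_(i-1) + 2(h_(i-1)+h_i)·M_i + h_i·M_(i+1) = 6(Δ_i − Δ_(i-1)) read
  1·M_0 + 4·M_1 + 1·M_2 = 6(Δ_1 - Δ_0) = 96
Clamped end conditions give two more equations: 2h_0·M_0 + h_0·M_1 = 6(Δ_0 - S'(-1)) = -84 and h_1·M_1 + 2h_1·M_2 = 6(S'(1) - Δ_1) = 12.
Solving: M_0 = -64, M_1 = 44, M_2 = -16.
On [0, 1], S'(x) = b_1 + 2c_1·x + 3d_1·x² with b_1 = Δ_1 - h_1(2M_1 + M_2)/6 = -10, c_1 = M_1/2 = 22, d_1 = (M_2 - M_1)/(6h_1) = -10. So S'(0) = -10.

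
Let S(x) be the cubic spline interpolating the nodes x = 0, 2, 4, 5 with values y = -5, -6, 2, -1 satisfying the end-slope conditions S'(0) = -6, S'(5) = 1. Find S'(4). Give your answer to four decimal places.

With σ_i denoting the second derivative at x_i, h_i = 2, 2, 1, and Δ_i = (y_(i+1) − y_i)/h_i = -1/2, 4, -3:
  2·σ_0 + 8·σ_1 + 2·σ_2 = 6(Δ_1 - Δ_0) = 27
  2·σ_1 + 6·σ_2 + 1·σ_3 = 6(Δ_2 - Δ_1) = -42
Clamped end conditions give two more equations: 2h_0·σ_0 + h_0·σ_1 = 6(Δ_0 - S'(0)) = 33 and h_2·σ_2 + 2h_2·σ_3 = 6(S'(5) - Δ_2) = 24.
Hence σ_0 = 269/46, σ_1 = 221/46, σ_2 = -266/23, σ_3 = 409/23.
On [4, 5], S'(x) = b_2 + 2c_2·(x - 4) + 3d_2·(x - 4)² with b_2 = Δ_2 - h_2(2σ_2 + σ_3)/6 = -97/46, c_2 = σ_2/2 = -133/23, d_2 = (σ_3 - σ_2)/(6h_2) = 225/46. So S'(4) = -97/46.

-2.1087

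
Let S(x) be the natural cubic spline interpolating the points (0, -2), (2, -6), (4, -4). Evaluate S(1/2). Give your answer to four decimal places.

-3.3516

Write σ_i for S''(x_i). With h_i = 2, 2 and divided differences Δ_i = -2, 1, the continuity of S' gives the tridiagonal system
  2·σ_0 + 8·σ_1 + 2·σ_2 = 6(Δ_1 - Δ_0) = 18
Natural end conditions: σ_0 = σ_2 = 0.
Solving: σ_0 = 0, σ_1 = 9/4, σ_2 = 0.
On [0, 2], S(x) = -2 - 11/4·x + 0·x² + 3/16·x³.
With x = 1/2: S(1/2) = -429/128.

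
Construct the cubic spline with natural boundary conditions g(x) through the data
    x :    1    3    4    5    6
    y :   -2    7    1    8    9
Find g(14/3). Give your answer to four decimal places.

5.2984

Write σ_i for g''(x_i). With h_i = 2, 1, 1, 1 and divided differences Δ_i = 9/2, -6, 7, 1, the continuity of g' gives the tridiagonal system
  2·σ_0 + 6·σ_1 + 1·σ_2 = 6(Δ_1 - Δ_0) = -63
  1·σ_1 + 4·σ_2 + 1·σ_3 = 6(Δ_2 - Δ_1) = 78
  1·σ_2 + 4·σ_3 + 1·σ_4 = 6(Δ_3 - Δ_2) = -36
Natural end conditions: σ_0 = σ_4 = 0.
Solving the tridiagonal system: σ_0 = 0, σ_1 = -1293/86, σ_2 = 1170/43, σ_3 = -1359/86, σ_4 = 0.
On [4, 5], g(x) = 1 + 97/172·(x - 4) + 585/43·(x - 4)² - 1233/172·(x - 4)³.
With (x - 4) = 2/3: g(14/3) = 1367/258.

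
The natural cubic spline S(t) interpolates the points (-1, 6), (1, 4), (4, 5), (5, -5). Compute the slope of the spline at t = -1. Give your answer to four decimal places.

With M_i denoting the second derivative at x_i, h_i = 2, 3, 1, and Δ_i = (y_(i+1) − y_i)/h_i = -1, 1/3, -10:
  2·M_0 + 10·M_1 + 3·M_2 = 6(Δ_1 - Δ_0) = 8
  3·M_1 + 8·M_2 + 1·M_3 = 6(Δ_2 - Δ_1) = -62
Natural end conditions: M_0 = M_3 = 0.
Hence M_0 = 0, M_1 = 250/71, M_2 = -644/71, M_3 = 0.
On [-1, 1], S'(t) = b_0 + 2c_0·(t + 1) + 3d_0·(t + 1)² with b_0 = Δ_0 - h_0(2M_0 + M_1)/6 = -463/213, c_0 = M_0/2 = 0, d_0 = (M_1 - M_0)/(6h_0) = 125/426. So S'(-1) = -463/213.

-2.1737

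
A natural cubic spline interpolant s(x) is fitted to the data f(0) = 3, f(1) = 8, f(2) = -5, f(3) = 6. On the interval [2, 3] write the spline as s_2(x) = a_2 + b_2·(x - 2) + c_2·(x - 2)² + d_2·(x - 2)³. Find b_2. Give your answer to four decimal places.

Write M_i for s''(x_i). With h_i = 1, 1, 1 and divided differences Δ_i = 5, -13, 11, the continuity of s' gives the tridiagonal system
  1·M_0 + 4·M_1 + 1·M_2 = 6(Δ_1 - Δ_0) = -108
  1·M_1 + 4·M_2 + 1·M_3 = 6(Δ_2 - Δ_1) = 144
Natural end conditions: M_0 = M_3 = 0.
Hence M_0 = 0, M_1 = -192/5, M_2 = 228/5, M_3 = 0.
On [2, 3], with s_2(x) = a_2 + b_2·(x - 2) + c_2·(x - 2)² + d_2·(x - 2)³: c_2 = M_2/2 = 114/5, d_2 = (M_3 - M_2)/(6h_2) = -38/5, b_2 = Δ_2 - h_2(2M_2 + M_3)/6 = -21/5.

-4.2000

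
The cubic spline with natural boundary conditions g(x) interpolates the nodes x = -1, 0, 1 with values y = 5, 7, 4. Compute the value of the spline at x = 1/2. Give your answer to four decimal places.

With σ_i denoting the second derivative at x_i, h_i = 1, 1, and Δ_i = (y_(i+1) − y_i)/h_i = 2, -3:
  1·σ_0 + 4·σ_1 + 1·σ_2 = 6(Δ_1 - Δ_0) = -30
Natural end conditions: σ_0 = σ_2 = 0.
Hence σ_0 = 0, σ_1 = -15/2, σ_2 = 0.
On [0, 1], g(x) = 7 - 1/2·x - 15/4·x² + 5/4·x³.
With x = 1/2: g(1/2) = 191/32.

5.9688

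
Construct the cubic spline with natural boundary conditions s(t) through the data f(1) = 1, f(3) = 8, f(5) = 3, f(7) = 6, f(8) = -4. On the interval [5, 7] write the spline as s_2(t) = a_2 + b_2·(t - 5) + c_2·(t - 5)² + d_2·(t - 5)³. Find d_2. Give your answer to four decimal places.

-1.8689

Write σ_i for s''(x_i). With h_i = 2, 2, 2, 1 and divided differences Δ_i = 7/2, -5/2, 3/2, -10, the continuity of s' gives the tridiagonal system
  2·σ_0 + 8·σ_1 + 2·σ_2 = 6(Δ_1 - Δ_0) = -36
  2·σ_1 + 8·σ_2 + 2·σ_3 = 6(Δ_2 - Δ_1) = 24
  2·σ_2 + 6·σ_3 + 1·σ_4 = 6(Δ_3 - Δ_2) = -69
Natural end conditions: σ_0 = σ_4 = 0.
Solving: σ_0 = 0, σ_1 = -537/82, σ_2 = 336/41, σ_3 = -1167/82, σ_4 = 0.
On [5, 7], with s_2(t) = a_2 + b_2·(t - 5) + c_2·(t - 5)² + d_2·(t - 5)³: c_2 = σ_2/2 = 168/41, d_2 = (σ_3 - σ_2)/(6h_2) = -613/328, b_2 = Δ_2 - h_2(2σ_2 + σ_3)/6 = 32/41.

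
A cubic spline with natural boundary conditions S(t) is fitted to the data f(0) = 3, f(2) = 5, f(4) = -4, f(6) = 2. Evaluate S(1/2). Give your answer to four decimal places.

4.4219

With m_i denoting the second derivative at x_i, h_i = 2, 2, 2, and Δ_i = (y_(i+1) − y_i)/h_i = 1, -9/2, 3:
  2·m_0 + 8·m_1 + 2·m_2 = 6(Δ_1 - Δ_0) = -33
  2·m_1 + 8·m_2 + 2·m_3 = 6(Δ_2 - Δ_1) = 45
Natural end conditions: m_0 = m_3 = 0.
Hence m_0 = 0, m_1 = -59/10, m_2 = 71/10, m_3 = 0.
On [0, 2], S(t) = 3 + 89/30·t + 0·t² - 59/120·t³.
With t = 1/2: S(1/2) = 283/64.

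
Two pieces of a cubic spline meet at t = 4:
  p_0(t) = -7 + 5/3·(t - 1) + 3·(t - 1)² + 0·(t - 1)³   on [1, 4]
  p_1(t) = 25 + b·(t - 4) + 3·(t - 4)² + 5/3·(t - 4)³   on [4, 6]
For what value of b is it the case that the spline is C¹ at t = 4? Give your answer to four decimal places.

p_0'(t) = 5/3 + 6·(t - 1) + 0·(t - 1)², so p_0'(4) = 59/3. On the right, p_1'(4) = b, so b = 59/3.

19.6667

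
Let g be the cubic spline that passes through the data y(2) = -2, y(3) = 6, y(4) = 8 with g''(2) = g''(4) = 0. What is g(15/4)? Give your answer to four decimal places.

7.8516

Let M_i = g''(x_i). Step sizes h_i = 1, 1; slopes of the chords Δ_i = (y_(i+1) - y_i)/h_i = 8, 2.
  1·M_0 + 4·M_1 + 1·M_2 = 6(Δ_1 - Δ_0) = -36
Natural end conditions: M_0 = M_2 = 0.
Solving: M_0 = 0, M_1 = -9, M_2 = 0.
On [3, 4], g(x) = 6 + 5·(x - 3) - 9/2·(x - 3)² + 3/2·(x - 3)³.
With (x - 3) = 3/4: g(15/4) = 1005/128.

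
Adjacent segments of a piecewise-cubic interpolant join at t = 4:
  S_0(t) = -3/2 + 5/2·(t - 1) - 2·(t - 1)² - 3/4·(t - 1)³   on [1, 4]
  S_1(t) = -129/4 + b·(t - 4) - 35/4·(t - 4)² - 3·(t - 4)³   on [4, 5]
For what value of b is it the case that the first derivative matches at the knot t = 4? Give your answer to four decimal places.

-29.7500

S_0'(t) = 5/2 - 4·(t - 1) - 9/4·(t - 1)², so S_0'(4) = -119/4. On the right, S_1'(4) = b, so b = -119/4.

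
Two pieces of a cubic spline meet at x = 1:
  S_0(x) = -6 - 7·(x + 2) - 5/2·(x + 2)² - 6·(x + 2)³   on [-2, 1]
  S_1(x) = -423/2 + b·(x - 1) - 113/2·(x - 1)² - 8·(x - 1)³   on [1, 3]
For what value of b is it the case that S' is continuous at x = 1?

S_0'(x) = -7 - 5·(x + 2) - 18·(x + 2)², so S_0'(1) = -184. On the right, S_1'(1) = b, so b = -184.

-184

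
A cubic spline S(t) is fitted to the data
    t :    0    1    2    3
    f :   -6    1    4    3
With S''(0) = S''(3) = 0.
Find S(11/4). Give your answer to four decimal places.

3.4375

Put M_i = S'' at the i-th knot. Here h = (1, 1, 1) and Δ = (7, 3, -1), so the interior equations h_(i-1)·M_(i-1) + 2(h_(i-1)+h_i)·M_i + h_i·M_(i+1) = 6(Δ_i − Δ_(i-1)) read
  1·M_0 + 4·M_1 + 1·M_2 = 6(Δ_1 - Δ_0) = -24
  1·M_1 + 4·M_2 + 1·M_3 = 6(Δ_2 - Δ_1) = -24
Natural end conditions: M_0 = M_3 = 0.
Solving the tridiagonal system: M_0 = 0, M_1 = -24/5, M_2 = -24/5, M_3 = 0.
On [2, 3], S(t) = 4 + 3/5·(t - 2) - 12/5·(t - 2)² + 4/5·(t - 2)³.
With (t - 2) = 3/4: S(11/4) = 55/16.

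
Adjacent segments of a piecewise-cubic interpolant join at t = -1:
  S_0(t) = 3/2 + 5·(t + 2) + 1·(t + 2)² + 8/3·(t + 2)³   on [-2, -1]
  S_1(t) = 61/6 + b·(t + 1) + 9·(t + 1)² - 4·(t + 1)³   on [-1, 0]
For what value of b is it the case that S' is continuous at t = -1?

S_0'(t) = 5 + 2·(t + 2) + 8·(t + 2)², so S_0'(-1) = 15. On the right, S_1'(-1) = b, so b = 15.

15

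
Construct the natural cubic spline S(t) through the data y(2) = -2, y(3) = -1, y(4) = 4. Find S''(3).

6

With M_i denoting the second derivative at x_i, h_i = 1, 1, and Δ_i = (y_(i+1) − y_i)/h_i = 1, 5:
  1·M_0 + 4·M_1 + 1·M_2 = 6(Δ_1 - Δ_0) = 24
Natural end conditions: M_0 = M_2 = 0.
Hence M_0 = 0, M_1 = 6, M_2 = 0.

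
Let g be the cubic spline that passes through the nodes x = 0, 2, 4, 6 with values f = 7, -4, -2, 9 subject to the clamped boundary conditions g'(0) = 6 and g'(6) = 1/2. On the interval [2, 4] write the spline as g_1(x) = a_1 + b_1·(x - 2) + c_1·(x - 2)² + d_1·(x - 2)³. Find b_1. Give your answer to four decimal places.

Put M_i = g'' at the i-th knot. Here h = (2, 2, 2) and Δ = (-11/2, 1, 11/2), so the interior equations h_(i-1)·M_(i-1) + 2(h_(i-1)+h_i)·M_i + h_i·M_(i+1) = 6(Δ_i − Δ_(i-1)) read
  2·M_0 + 8·M_1 + 2·M_2 = 6(Δ_1 - Δ_0) = 39
  2·M_1 + 8·M_2 + 2·M_3 = 6(Δ_2 - Δ_1) = 27
Clamped end conditions give two more equations: 2h_0·M_0 + h_0·M_1 = 6(Δ_0 - g'(0)) = -69 and h_2·M_2 + 2h_2·M_3 = 6(g'(6) - Δ_2) = -30.
Forward elimination and back-substitution give M_0 = -661/30, M_1 = 287/30, M_2 = 49/15, M_3 = -137/15.
On [2, 4], with g_1(x) = a_1 + b_1·(x - 2) + c_1·(x - 2)² + d_1·(x - 2)³: c_1 = M_1/2 = 287/60, d_1 = (M_2 - M_1)/(6h_1) = -21/40, b_1 = Δ_1 - h_1(2M_1 + M_2)/6 = -97/15.

-6.4667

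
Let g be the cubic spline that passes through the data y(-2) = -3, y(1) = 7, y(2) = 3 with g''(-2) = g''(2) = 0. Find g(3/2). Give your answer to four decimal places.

5.3438

Write M_i for g''(x_i). With h_i = 3, 1 and divided differences Δ_i = 10/3, -4, the continuity of g' gives the tridiagonal system
  3·M_0 + 8·M_1 + 1·M_2 = 6(Δ_1 - Δ_0) = -44
Natural end conditions: M_0 = M_2 = 0.
Forward elimination and back-substitution give M_0 = 0, M_1 = -11/2, M_2 = 0.
On [1, 2], g(x) = 7 - 13/6·(x - 1) - 11/4·(x - 1)² + 11/12·(x - 1)³.
With (x - 1) = 1/2: g(3/2) = 171/32.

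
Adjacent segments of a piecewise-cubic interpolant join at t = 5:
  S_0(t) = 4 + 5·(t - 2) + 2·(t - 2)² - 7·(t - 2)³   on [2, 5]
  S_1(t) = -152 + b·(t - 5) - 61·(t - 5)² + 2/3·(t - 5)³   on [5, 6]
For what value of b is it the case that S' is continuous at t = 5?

-172

S_0'(t) = 5 + 4·(t - 2) - 21·(t - 2)², so S_0'(5) = -172. On the right, S_1'(5) = b, so b = -172.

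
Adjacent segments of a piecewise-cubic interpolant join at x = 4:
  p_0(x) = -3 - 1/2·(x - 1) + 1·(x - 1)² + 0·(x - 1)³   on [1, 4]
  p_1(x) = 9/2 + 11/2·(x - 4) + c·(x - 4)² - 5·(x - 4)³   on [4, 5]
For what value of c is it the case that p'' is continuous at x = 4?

1

p_0''(x) = 2 + 0·(x - 1), so p_0''(4) = 2. On the right, p_1''(4) = 2c, so c = 1.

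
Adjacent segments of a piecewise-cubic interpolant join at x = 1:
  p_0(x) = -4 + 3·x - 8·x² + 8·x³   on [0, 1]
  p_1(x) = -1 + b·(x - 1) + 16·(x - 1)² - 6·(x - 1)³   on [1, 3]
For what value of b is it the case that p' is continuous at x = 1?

11

p_0'(x) = 3 - 16·x + 24·x², so p_0'(1) = 11. On the right, p_1'(1) = b, so b = 11.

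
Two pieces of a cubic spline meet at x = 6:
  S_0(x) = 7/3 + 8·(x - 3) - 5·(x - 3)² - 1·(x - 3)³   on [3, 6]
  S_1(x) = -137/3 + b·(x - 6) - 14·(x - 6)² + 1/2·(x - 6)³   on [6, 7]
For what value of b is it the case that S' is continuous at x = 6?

S_0'(x) = 8 - 10·(x - 3) - 3·(x - 3)², so S_0'(6) = -49. On the right, S_1'(6) = b, so b = -49.

-49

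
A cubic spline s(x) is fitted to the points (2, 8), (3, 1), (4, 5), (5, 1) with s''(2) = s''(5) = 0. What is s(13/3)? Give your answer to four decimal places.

4.7284

With M_i denoting the second derivative at x_i, h_i = 1, 1, 1, and Δ_i = (y_(i+1) − y_i)/h_i = -7, 4, -4:
  1·M_0 + 4·M_1 + 1·M_2 = 6(Δ_1 - Δ_0) = 66
  1·M_1 + 4·M_2 + 1·M_3 = 6(Δ_2 - Δ_1) = -48
Natural end conditions: M_0 = M_3 = 0.
Hence M_0 = 0, M_1 = 104/5, M_2 = -86/5, M_3 = 0.
On [4, 5], s(x) = 5 + 26/15·(x - 4) - 43/5·(x - 4)² + 43/15·(x - 4)³.
With (x - 4) = 1/3: s(13/3) = 383/81.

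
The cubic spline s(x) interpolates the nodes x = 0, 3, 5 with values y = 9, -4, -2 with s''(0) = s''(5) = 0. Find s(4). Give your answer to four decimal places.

With M_i denoting the second derivative at x_i, h_i = 3, 2, and Δ_i = (y_(i+1) − y_i)/h_i = -13/3, 1:
  3·M_0 + 10·M_1 + 2·M_2 = 6(Δ_1 - Δ_0) = 32
Natural end conditions: M_0 = M_2 = 0.
Solving the tridiagonal system: M_0 = 0, M_1 = 16/5, M_2 = 0.
On [3, 5], s(x) = -4 - 17/15·(x - 3) + 8/5·(x - 3)² - 4/15·(x - 3)³.
With (x - 3) = 1: s(4) = -19/5.

-3.8000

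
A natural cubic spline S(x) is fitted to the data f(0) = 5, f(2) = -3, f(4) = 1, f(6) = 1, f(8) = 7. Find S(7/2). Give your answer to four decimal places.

Put M_i = S'' at the i-th knot. Here h = (2, 2, 2, 2) and Δ = (-4, 2, 0, 3), so the interior equations h_(i-1)·M_(i-1) + 2(h_(i-1)+h_i)·M_i + h_i·M_(i+1) = 6(Δ_i − Δ_(i-1)) read
  2·M_0 + 8·M_1 + 2·M_2 = 6(Δ_1 - Δ_0) = 36
  2·M_1 + 8·M_2 + 2·M_3 = 6(Δ_2 - Δ_1) = -12
  2·M_2 + 8·M_3 + 2·M_4 = 6(Δ_3 - Δ_2) = 18
Natural end conditions: M_0 = M_4 = 0.
Forward elimination and back-substitution give M_0 = 0, M_1 = 303/56, M_2 = -51/14, M_3 = 177/56, M_4 = 0.
On [2, 4], S(x) = -3 - 11/28·(x - 2) + 303/112·(x - 2)² - 169/224·(x - 2)³.
With (x - 2) = 3/2: S(7/2) = -87/1792.

-0.0485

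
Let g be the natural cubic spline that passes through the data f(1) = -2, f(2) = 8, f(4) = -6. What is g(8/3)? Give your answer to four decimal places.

Put m_i = g'' at the i-th knot. Here h = (1, 2) and Δ = (10, -7), so the interior equations h_(i-1)·m_(i-1) + 2(h_(i-1)+h_i)·m_i + h_i·m_(i+1) = 6(Δ_i − Δ_(i-1)) read
  1·m_0 + 6·m_1 + 2·m_2 = 6(Δ_1 - Δ_0) = -102
Natural end conditions: m_0 = m_2 = 0.
Solving: m_0 = 0, m_1 = -17, m_2 = 0.
On [2, 4], g(t) = 8 + 13/3·(t - 2) - 17/2·(t - 2)² + 17/12·(t - 2)³.
With (t - 2) = 2/3: g(8/3) = 610/81.

7.5309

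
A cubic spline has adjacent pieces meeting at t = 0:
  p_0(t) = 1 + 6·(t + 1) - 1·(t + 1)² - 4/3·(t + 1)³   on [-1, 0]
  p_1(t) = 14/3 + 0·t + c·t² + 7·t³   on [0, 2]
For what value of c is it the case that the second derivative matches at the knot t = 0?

-5

p_0''(t) = -2 - 8·(t + 1), so p_0''(0) = -10. On the right, p_1''(0) = 2c, so c = -5.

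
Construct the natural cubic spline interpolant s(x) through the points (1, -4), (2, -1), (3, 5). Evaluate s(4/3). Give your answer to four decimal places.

-3.2222

With m_i denoting the second derivative at x_i, h_i = 1, 1, and Δ_i = (y_(i+1) − y_i)/h_i = 3, 6:
  1·m_0 + 4·m_1 + 1·m_2 = 6(Δ_1 - Δ_0) = 18
Natural end conditions: m_0 = m_2 = 0.
Solving: m_0 = 0, m_1 = 9/2, m_2 = 0.
On [1, 2], s(x) = -4 + 9/4·(x - 1) + 0·(x - 1)² + 3/4·(x - 1)³.
With (x - 1) = 1/3: s(4/3) = -29/9.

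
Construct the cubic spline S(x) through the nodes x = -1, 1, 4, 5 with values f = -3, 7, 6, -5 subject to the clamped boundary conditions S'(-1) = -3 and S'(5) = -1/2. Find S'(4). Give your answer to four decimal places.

-13.2949

With m_i denoting the second derivative at x_i, h_i = 2, 3, 1, and Δ_i = (y_(i+1) − y_i)/h_i = 5, -1/3, -11:
  2·m_0 + 10·m_1 + 3·m_2 = 6(Δ_1 - Δ_0) = -32
  3·m_1 + 8·m_2 + 1·m_3 = 6(Δ_2 - Δ_1) = -64
Clamped end conditions give two more equations: 2h_0·m_0 + h_0·m_1 = 6(Δ_0 - S'(-1)) = 48 and h_2·m_2 + 2h_2·m_3 = 6(S'(5) - Δ_2) = 63.
Solving the tridiagonal system: m_0 = 1025/78, m_1 = -89/39, m_2 = -461/39, m_3 = 1459/39.
On [4, 5], S'(x) = b_2 + 2c_2·(x - 4) + 3d_2·(x - 4)² with b_2 = Δ_2 - h_2(2m_2 + m_3)/6 = -1037/78, c_2 = m_2/2 = -461/78, d_2 = (m_3 - m_2)/(6h_2) = 320/39. So S'(4) = -1037/78.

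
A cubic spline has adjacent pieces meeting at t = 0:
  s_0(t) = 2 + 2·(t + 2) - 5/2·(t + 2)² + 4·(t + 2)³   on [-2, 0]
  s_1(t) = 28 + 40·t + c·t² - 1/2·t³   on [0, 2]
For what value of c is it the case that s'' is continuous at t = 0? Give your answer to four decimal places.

21.5000

s_0''(t) = -5 + 24·(t + 2), so s_0''(0) = 43. On the right, s_1''(0) = 2c, so c = 43/2.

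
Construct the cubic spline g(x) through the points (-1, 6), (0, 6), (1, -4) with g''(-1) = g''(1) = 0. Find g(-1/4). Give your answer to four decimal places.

Write M_i for g''(x_i). With h_i = 1, 1 and divided differences Δ_i = 0, -10, the continuity of g' gives the tridiagonal system
  1·M_0 + 4·M_1 + 1·M_2 = 6(Δ_1 - Δ_0) = -60
Natural end conditions: M_0 = M_2 = 0.
Solving the tridiagonal system: M_0 = 0, M_1 = -15, M_2 = 0.
On [-1, 0], g(x) = 6 + 5/2·(x + 1) + 0·(x + 1)² - 5/2·(x + 1)³.
With (x + 1) = 3/4: g(-1/4) = 873/128.

6.8203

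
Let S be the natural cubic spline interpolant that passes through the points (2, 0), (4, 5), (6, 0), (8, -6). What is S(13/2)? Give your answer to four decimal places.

-1.6313

With m_i denoting the second derivative at x_i, h_i = 2, 2, 2, and Δ_i = (y_(i+1) − y_i)/h_i = 5/2, -5/2, -3:
  2·m_0 + 8·m_1 + 2·m_2 = 6(Δ_1 - Δ_0) = -30
  2·m_1 + 8·m_2 + 2·m_3 = 6(Δ_2 - Δ_1) = -3
Natural end conditions: m_0 = m_3 = 0.
Hence m_0 = 0, m_1 = -39/10, m_2 = 3/5, m_3 = 0.
On [6, 8], S(t) = 0 - 17/5·(t - 6) + 3/10·(t - 6)² - 1/20·(t - 6)³.
With (t - 6) = 1/2: S(13/2) = -261/160.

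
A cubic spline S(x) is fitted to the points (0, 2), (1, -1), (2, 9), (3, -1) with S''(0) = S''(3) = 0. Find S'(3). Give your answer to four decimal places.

-16.2000

With M_i denoting the second derivative at x_i, h_i = 1, 1, 1, and Δ_i = (y_(i+1) − y_i)/h_i = -3, 10, -10:
  1·M_0 + 4·M_1 + 1·M_2 = 6(Δ_1 - Δ_0) = 78
  1·M_1 + 4·M_2 + 1·M_3 = 6(Δ_2 - Δ_1) = -120
Natural end conditions: M_0 = M_3 = 0.
Forward elimination and back-substitution give M_0 = 0, M_1 = 144/5, M_2 = -186/5, M_3 = 0.
On [2, 3], S'(x) = b_2 + 2c_2·(x - 2) + 3d_2·(x - 2)² with b_2 = Δ_2 - h_2(2M_2 + M_3)/6 = 12/5, c_2 = M_2/2 = -93/5, d_2 = (M_3 - M_2)/(6h_2) = 31/5. So S'(3) = -81/5.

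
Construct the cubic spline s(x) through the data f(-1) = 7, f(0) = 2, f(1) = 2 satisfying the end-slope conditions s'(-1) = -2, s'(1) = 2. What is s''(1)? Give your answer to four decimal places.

0.5000

Let M_i = s''(x_i). Step sizes h_i = 1, 1; slopes of the chords Δ_i = (y_(i+1) - y_i)/h_i = -5, 0.
  1·M_0 + 4·M_1 + 1·M_2 = 6(Δ_1 - Δ_0) = 30
Clamped end conditions give two more equations: 2h_0·M_0 + h_0·M_1 = 6(Δ_0 - s'(-1)) = -18 and h_1·M_1 + 2h_1·M_2 = 6(s'(1) - Δ_1) = 12.
Forward elimination and back-substitution give M_0 = -29/2, M_1 = 11, M_2 = 1/2.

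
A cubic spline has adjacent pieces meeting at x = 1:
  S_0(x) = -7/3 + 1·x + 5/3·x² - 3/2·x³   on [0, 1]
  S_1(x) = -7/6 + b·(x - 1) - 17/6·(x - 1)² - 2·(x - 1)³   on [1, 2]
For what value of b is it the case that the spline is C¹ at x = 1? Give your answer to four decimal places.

S_0'(x) = 1 + 10/3·x - 9/2·x², so S_0'(1) = -1/6. On the right, S_1'(1) = b, so b = -1/6.

-0.1667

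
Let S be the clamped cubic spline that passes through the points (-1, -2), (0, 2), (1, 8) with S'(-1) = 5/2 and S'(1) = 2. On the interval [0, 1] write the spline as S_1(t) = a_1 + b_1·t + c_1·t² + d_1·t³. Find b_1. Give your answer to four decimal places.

Put σ_i = S'' at the i-th knot. Here h = (1, 1) and Δ = (4, 6), so the interior equations h_(i-1)·σ_(i-1) + 2(h_(i-1)+h_i)·σ_i + h_i·σ_(i+1) = 6(Δ_i − Δ_(i-1)) read
  1·σ_0 + 4·σ_1 + 1·σ_2 = 6(Δ_1 - Δ_0) = 12
Clamped end conditions give two more equations: 2h_0·σ_0 + h_0·σ_1 = 6(Δ_0 - S'(-1)) = 9 and h_1·σ_1 + 2h_1·σ_2 = 6(S'(1) - Δ_1) = -24.
Solving: σ_0 = 5/4, σ_1 = 13/2, σ_2 = -61/4.
On [0, 1], with S_1(t) = a_1 + b_1·t + c_1·t² + d_1·t³: c_1 = σ_1/2 = 13/4, d_1 = (σ_2 - σ_1)/(6h_1) = -29/8, b_1 = Δ_1 - h_1(2σ_1 + σ_2)/6 = 51/8.

6.3750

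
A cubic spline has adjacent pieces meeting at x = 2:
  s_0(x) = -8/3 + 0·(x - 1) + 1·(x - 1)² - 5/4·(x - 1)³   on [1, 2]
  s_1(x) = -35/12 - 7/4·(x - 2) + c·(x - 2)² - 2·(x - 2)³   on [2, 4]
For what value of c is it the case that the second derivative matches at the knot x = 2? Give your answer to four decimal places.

-2.7500

s_0''(x) = 2 - 15/2·(x - 1), so s_0''(2) = -11/2. On the right, s_1''(2) = 2c, so c = -11/4.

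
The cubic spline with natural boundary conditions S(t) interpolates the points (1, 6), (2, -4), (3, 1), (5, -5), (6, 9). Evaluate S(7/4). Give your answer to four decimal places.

With M_i denoting the second derivative at x_i, h_i = 1, 1, 2, 1, and Δ_i = (y_(i+1) − y_i)/h_i = -10, 5, -3, 14:
  1·M_0 + 4·M_1 + 1·M_2 = 6(Δ_1 - Δ_0) = 90
  1·M_1 + 6·M_2 + 2·M_3 = 6(Δ_2 - Δ_1) = -48
  2·M_2 + 6·M_3 + 1·M_4 = 6(Δ_3 - Δ_2) = 102
Natural end conditions: M_0 = M_4 = 0.
Hence M_0 = 0, M_1 = 1686/61, M_2 = -1254/61, M_3 = 1455/61, M_4 = 0.
On [1, 2], S(t) = 6 - 891/61·(t - 1) + 0·(t - 1)² + 281/61·(t - 1)³.
With (t - 1) = 3/4: S(7/4) = -11757/3904.

-3.0115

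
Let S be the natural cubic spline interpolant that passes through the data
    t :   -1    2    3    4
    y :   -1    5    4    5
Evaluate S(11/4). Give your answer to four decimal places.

4.1547

With m_i denoting the second derivative at x_i, h_i = 3, 1, 1, and Δ_i = (y_(i+1) − y_i)/h_i = 2, -1, 1:
  3·m_0 + 8·m_1 + 1·m_2 = 6(Δ_1 - Δ_0) = -18
  1·m_1 + 4·m_2 + 1·m_3 = 6(Δ_2 - Δ_1) = 12
Natural end conditions: m_0 = m_3 = 0.
Solving: m_0 = 0, m_1 = -84/31, m_2 = 114/31, m_3 = 0.
On [2, 3], S(t) = 5 - 22/31·(t - 2) - 42/31·(t - 2)² + 33/31·(t - 2)³.
With (t - 2) = 3/4: S(11/4) = 8243/1984.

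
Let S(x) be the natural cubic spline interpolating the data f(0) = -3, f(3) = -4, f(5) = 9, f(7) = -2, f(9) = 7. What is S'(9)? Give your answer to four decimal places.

8.1174

Put M_i = S'' at the i-th knot. Here h = (3, 2, 2, 2) and Δ = (-1/3, 13/2, -11/2, 9/2), so the interior equations h_(i-1)·M_(i-1) + 2(h_(i-1)+h_i)·M_i + h_i·M_(i+1) = 6(Δ_i − Δ_(i-1)) read
  3·M_0 + 10·M_1 + 2·M_2 = 6(Δ_1 - Δ_0) = 41
  2·M_1 + 8·M_2 + 2·M_3 = 6(Δ_2 - Δ_1) = -72
  2·M_2 + 8·M_3 + 2·M_4 = 6(Δ_3 - Δ_2) = 60
Natural end conditions: M_0 = M_4 = 0.
Forward elimination and back-substitution give M_0 = 0, M_1 = 963/142, M_2 = -952/71, M_3 = 1541/142, M_4 = 0.
On [7, 9], S'(x) = b_3 + 2c_3·(x - 7) + 3d_3·(x - 7)² with b_3 = Δ_3 - h_3(2M_3 + M_4)/6 = -1165/426, c_3 = M_3/2 = 1541/284, d_3 = (M_4 - M_3)/(6h_3) = -1541/1704. So S'(9) = 1729/213.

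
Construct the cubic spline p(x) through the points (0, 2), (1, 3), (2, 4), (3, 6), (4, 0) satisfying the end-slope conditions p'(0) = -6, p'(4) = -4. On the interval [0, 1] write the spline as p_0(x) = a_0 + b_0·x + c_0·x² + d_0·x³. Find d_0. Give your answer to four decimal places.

Write M_i for p''(x_i). With h_i = 1, 1, 1, 1 and divided differences Δ_i = 1, 1, 2, -6, the continuity of p' gives the tridiagonal system
  1·M_0 + 4·M_1 + 1·M_2 = 6(Δ_1 - Δ_0) = 0
  1·M_1 + 4·M_2 + 1·M_3 = 6(Δ_2 - Δ_1) = 6
  1·M_2 + 4·M_3 + 1·M_4 = 6(Δ_3 - Δ_2) = -48
Clamped end conditions give two more equations: 2h_0·M_0 + h_0·M_1 = 6(Δ_0 - p'(0)) = 42 and h_3·M_3 + 2h_3·M_4 = 6(p'(4) - Δ_3) = 12.
Solving the tridiagonal system: M_0 = 176/7, M_1 = -58/7, M_2 = 8, M_3 = -124/7, M_4 = 104/7.
On [0, 1], with p_0(x) = a_0 + b_0·x + c_0·x² + d_0·x³: c_0 = M_0/2 = 88/7, d_0 = (M_1 - M_0)/(6h_0) = -39/7, b_0 = Δ_0 - h_0(2M_0 + M_1)/6 = -6.

-5.5714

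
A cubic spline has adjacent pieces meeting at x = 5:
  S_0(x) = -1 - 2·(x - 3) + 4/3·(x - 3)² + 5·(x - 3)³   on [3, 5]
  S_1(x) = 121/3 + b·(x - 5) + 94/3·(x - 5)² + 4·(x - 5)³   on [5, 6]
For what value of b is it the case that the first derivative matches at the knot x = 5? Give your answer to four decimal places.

S_0'(x) = -2 + 8/3·(x - 3) + 15·(x - 3)², so S_0'(5) = 190/3. On the right, S_1'(5) = b, so b = 190/3.

63.3333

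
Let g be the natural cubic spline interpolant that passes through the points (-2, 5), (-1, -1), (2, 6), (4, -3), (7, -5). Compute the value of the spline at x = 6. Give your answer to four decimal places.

Write M_i for g''(x_i). With h_i = 1, 3, 2, 3 and divided differences Δ_i = -6, 7/3, -9/2, -2/3, the continuity of g' gives the tridiagonal system
  1·M_0 + 8·M_1 + 3·M_2 = 6(Δ_1 - Δ_0) = 50
  3·M_1 + 10·M_2 + 2·M_3 = 6(Δ_2 - Δ_1) = -41
  2·M_2 + 10·M_3 + 3·M_4 = 6(Δ_3 - Δ_2) = 23
Natural end conditions: M_0 = M_4 = 0.
Forward elimination and back-substitution give M_0 = 0, M_1 = 1028/113, M_2 = -858/113, M_3 = 863/226, M_4 = 0.
On [4, 7], g(x) = -3 - 3041/678·(x - 4) + 863/452·(x - 4)² - 863/4068·(x - 4)³.
With (x - 4) = 2: g(6) = -6133/1017.

-6.0305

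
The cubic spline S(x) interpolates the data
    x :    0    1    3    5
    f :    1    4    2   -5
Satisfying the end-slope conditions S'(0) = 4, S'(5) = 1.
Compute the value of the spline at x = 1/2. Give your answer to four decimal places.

2.7690

Put M_i = S'' at the i-th knot. Here h = (1, 2, 2) and Δ = (3, -1, -7/2), so the interior equations h_(i-1)·M_(i-1) + 2(h_(i-1)+h_i)·M_i + h_i·M_(i+1) = 6(Δ_i − Δ_(i-1)) read
  1·M_0 + 6·M_1 + 2·M_2 = 6(Δ_1 - Δ_0) = -24
  2·M_1 + 8·M_2 + 2·M_3 = 6(Δ_2 - Δ_1) = -15
Clamped end conditions give two more equations: 2h_0·M_0 + h_0·M_1 = 6(Δ_0 - S'(0)) = -6 and h_2·M_2 + 2h_2·M_3 = 6(S'(5) - Δ_2) = 27.
Solving: M_0 = -39/23, M_1 = -60/23, M_2 = -153/46, M_3 = 387/46.
On [0, 1], S(x) = 1 + 4·x - 39/46·x² - 7/46·x³.
With x = 1/2: S(1/2) = 1019/368.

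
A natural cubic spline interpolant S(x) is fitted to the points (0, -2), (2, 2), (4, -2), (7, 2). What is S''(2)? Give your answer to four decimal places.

-3.6842

Put M_i = S'' at the i-th knot. Here h = (2, 2, 3) and Δ = (2, -2, 4/3), so the interior equations h_(i-1)·M_(i-1) + 2(h_(i-1)+h_i)·M_i + h_i·M_(i+1) = 6(Δ_i − Δ_(i-1)) read
  2·M_0 + 8·M_1 + 2·M_2 = 6(Δ_1 - Δ_0) = -24
  2·M_1 + 10·M_2 + 3·M_3 = 6(Δ_2 - Δ_1) = 20
Natural end conditions: M_0 = M_3 = 0.
Forward elimination and back-substitution give M_0 = 0, M_1 = -70/19, M_2 = 52/19, M_3 = 0.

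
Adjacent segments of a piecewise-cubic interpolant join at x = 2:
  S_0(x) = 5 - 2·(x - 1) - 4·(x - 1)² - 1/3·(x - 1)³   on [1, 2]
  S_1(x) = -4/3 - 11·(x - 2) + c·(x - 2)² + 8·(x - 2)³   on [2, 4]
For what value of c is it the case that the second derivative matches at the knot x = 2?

S_0''(x) = -8 - 2·(x - 1), so S_0''(2) = -10. On the right, S_1''(2) = 2c, so c = -5.

-5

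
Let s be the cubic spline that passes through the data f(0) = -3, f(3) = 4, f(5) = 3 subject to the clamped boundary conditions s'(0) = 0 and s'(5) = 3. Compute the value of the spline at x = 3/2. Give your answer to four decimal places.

0.4813

Write M_i for s''(x_i). With h_i = 3, 2 and divided differences Δ_i = 7/3, -1/2, the continuity of s' gives the tridiagonal system
  3·M_0 + 10·M_1 + 2·M_2 = 6(Δ_1 - Δ_0) = -17
Clamped end conditions give two more equations: 2h_0·M_0 + h_0·M_1 = 6(Δ_0 - s'(0)) = 14 and h_1·M_1 + 2h_1·M_2 = 6(s'(5) - Δ_1) = 21.
Forward elimination and back-substitution give M_0 = 139/30, M_1 = -23/5, M_2 = 151/20.
On [0, 3], s(x) = -3 + 0·x + 139/60·x² - 277/540·x³.
With x = 3/2: s(3/2) = 77/160.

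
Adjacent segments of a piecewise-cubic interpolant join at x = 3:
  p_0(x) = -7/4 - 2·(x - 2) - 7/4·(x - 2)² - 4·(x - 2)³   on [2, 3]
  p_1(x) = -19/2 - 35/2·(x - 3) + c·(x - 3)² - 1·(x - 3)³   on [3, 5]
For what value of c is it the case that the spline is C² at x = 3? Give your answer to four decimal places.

p_0''(x) = -7/2 - 24·(x - 2), so p_0''(3) = -55/2. On the right, p_1''(3) = 2c, so c = -55/4.

-13.7500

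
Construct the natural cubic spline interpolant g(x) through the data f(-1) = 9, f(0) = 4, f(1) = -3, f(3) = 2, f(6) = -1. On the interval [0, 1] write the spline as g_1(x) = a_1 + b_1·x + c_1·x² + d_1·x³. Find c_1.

-3

With σ_i denoting the second derivative at x_i, h_i = 1, 1, 2, 3, and Δ_i = (y_(i+1) − y_i)/h_i = -5, -7, 5/2, -1:
  1·σ_0 + 4·σ_1 + 1·σ_2 = 6(Δ_1 - Δ_0) = -12
  1·σ_1 + 6·σ_2 + 2·σ_3 = 6(Δ_2 - Δ_1) = 57
  2·σ_2 + 10·σ_3 + 3·σ_4 = 6(Δ_3 - Δ_2) = -21
Natural end conditions: σ_0 = σ_4 = 0.
Solving: σ_0 = 0, σ_1 = -6, σ_2 = 12, σ_3 = -9/2, σ_4 = 0.
On [0, 1], with g_1(x) = a_1 + b_1·x + c_1·x² + d_1·x³: c_1 = σ_1/2 = -3, d_1 = (σ_2 - σ_1)/(6h_1) = 3, b_1 = Δ_1 - h_1(2σ_1 + σ_2)/6 = -7.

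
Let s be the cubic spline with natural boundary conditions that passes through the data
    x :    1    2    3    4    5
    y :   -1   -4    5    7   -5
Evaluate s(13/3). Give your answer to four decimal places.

With M_i denoting the second derivative at x_i, h_i = 1, 1, 1, 1, and Δ_i = (y_(i+1) − y_i)/h_i = -3, 9, 2, -12:
  1·M_0 + 4·M_1 + 1·M_2 = 6(Δ_1 - Δ_0) = 72
  1·M_1 + 4·M_2 + 1·M_3 = 6(Δ_2 - Δ_1) = -42
  1·M_2 + 4·M_3 + 1·M_4 = 6(Δ_3 - Δ_2) = -84
Natural end conditions: M_0 = M_4 = 0.
Solving: M_0 = 0, M_1 = 291/14, M_2 = -78/7, M_3 = -255/14, M_4 = 0.
On [4, 5], s(x) = 7 - 83/14·(x - 4) - 255/28·(x - 4)² + 85/28·(x - 4)³.
With (x - 4) = 1/3: s(13/3) = 1559/378.

4.1243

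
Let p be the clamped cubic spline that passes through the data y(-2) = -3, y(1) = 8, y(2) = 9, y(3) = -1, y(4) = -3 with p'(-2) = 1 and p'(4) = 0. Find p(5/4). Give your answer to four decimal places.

With m_i denoting the second derivative at x_i, h_i = 3, 1, 1, 1, and Δ_i = (y_(i+1) − y_i)/h_i = 11/3, 1, -10, -2:
  3·m_0 + 8·m_1 + 1·m_2 = 6(Δ_1 - Δ_0) = -16
  1·m_1 + 4·m_2 + 1·m_3 = 6(Δ_2 - Δ_1) = -66
  1·m_2 + 4·m_3 + 1·m_4 = 6(Δ_3 - Δ_2) = 48
Clamped end conditions give two more equations: 2h_0·m_0 + h_0·m_1 = 6(Δ_0 - p'(-2)) = 16 and h_3·m_3 + 2h_3·m_4 = 6(p'(4) - Δ_3) = 12.
Hence m_0 = 157/54, m_1 = -13/27, m_2 = -1127/54, m_3 = 485/27, m_4 = -161/54.
On [1, 2], p(t) = 8 + 167/36·(t - 1) - 13/54·(t - 1)² - 367/108·(t - 1)³.
With (t - 1) = 1/4: p(5/4) = 20947/2304.

9.0916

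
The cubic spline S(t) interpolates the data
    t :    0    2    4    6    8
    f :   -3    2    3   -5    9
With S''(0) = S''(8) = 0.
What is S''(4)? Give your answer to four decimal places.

Put σ_i = S'' at the i-th knot. Here h = (2, 2, 2, 2) and Δ = (5/2, 1/2, -4, 7), so the interior equations h_(i-1)·σ_(i-1) + 2(h_(i-1)+h_i)·σ_i + h_i·σ_(i+1) = 6(Δ_i − Δ_(i-1)) read
  2·σ_0 + 8·σ_1 + 2·σ_2 = 6(Δ_1 - Δ_0) = -12
  2·σ_1 + 8·σ_2 + 2·σ_3 = 6(Δ_2 - Δ_1) = -27
  2·σ_2 + 8·σ_3 + 2·σ_4 = 6(Δ_3 - Δ_2) = 66
Natural end conditions: σ_0 = σ_4 = 0.
Solving: σ_0 = 0, σ_1 = -3/56, σ_2 = -81/14, σ_3 = 543/56, σ_4 = 0.

-5.7857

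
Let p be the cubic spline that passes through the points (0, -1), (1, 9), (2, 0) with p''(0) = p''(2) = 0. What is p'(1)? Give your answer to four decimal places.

0.5000

Put m_i = p'' at the i-th knot. Here h = (1, 1) and Δ = (10, -9), so the interior equations h_(i-1)·m_(i-1) + 2(h_(i-1)+h_i)·m_i + h_i·m_(i+1) = 6(Δ_i − Δ_(i-1)) read
  1·m_0 + 4·m_1 + 1·m_2 = 6(Δ_1 - Δ_0) = -114
Natural end conditions: m_0 = m_2 = 0.
Hence m_0 = 0, m_1 = -57/2, m_2 = 0.
On [1, 2], p'(x) = b_1 + 2c_1·(x - 1) + 3d_1·(x - 1)² with b_1 = Δ_1 - h_1(2m_1 + m_2)/6 = 1/2, c_1 = m_1/2 = -57/4, d_1 = (m_2 - m_1)/(6h_1) = 19/4. So p'(1) = 1/2.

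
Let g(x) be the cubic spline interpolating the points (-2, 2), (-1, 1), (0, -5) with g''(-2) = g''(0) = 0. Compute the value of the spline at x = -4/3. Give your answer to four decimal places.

Let m_i = g''(x_i). Step sizes h_i = 1, 1; slopes of the chords Δ_i = (y_(i+1) - y_i)/h_i = -1, -6.
  1·m_0 + 4·m_1 + 1·m_2 = 6(Δ_1 - Δ_0) = -30
Natural end conditions: m_0 = m_2 = 0.
Solving: m_0 = 0, m_1 = -15/2, m_2 = 0.
On [-2, -1], g(x) = 2 + 1/4·(x + 2) + 0·(x + 2)² - 5/4·(x + 2)³.
With (x + 2) = 2/3: g(-4/3) = 97/54.

1.7963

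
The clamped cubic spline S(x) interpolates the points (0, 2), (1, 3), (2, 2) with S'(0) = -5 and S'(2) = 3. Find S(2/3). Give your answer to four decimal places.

Let M_i = S''(x_i). Step sizes h_i = 1, 1; slopes of the chords Δ_i = (y_(i+1) - y_i)/h_i = 1, -1.
  1·M_0 + 4·M_1 + 1·M_2 = 6(Δ_1 - Δ_0) = -12
Clamped end conditions give two more equations: 2h_0·M_0 + h_0·M_1 = 6(Δ_0 - S'(0)) = 36 and h_1·M_1 + 2h_1·M_2 = 6(S'(2) - Δ_1) = 24.
Solving the tridiagonal system: M_0 = 25, M_1 = -14, M_2 = 19.
On [0, 1], S(x) = 2 - 5·x + 25/2·x² - 13/2·x³.
With x = 2/3: S(2/3) = 62/27.

2.2963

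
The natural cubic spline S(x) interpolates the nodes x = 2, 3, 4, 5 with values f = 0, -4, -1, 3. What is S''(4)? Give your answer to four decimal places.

With M_i denoting the second derivative at x_i, h_i = 1, 1, 1, and Δ_i = (y_(i+1) − y_i)/h_i = -4, 3, 4:
  1·M_0 + 4·M_1 + 1·M_2 = 6(Δ_1 - Δ_0) = 42
  1·M_1 + 4·M_2 + 1·M_3 = 6(Δ_2 - Δ_1) = 6
Natural end conditions: M_0 = M_3 = 0.
Forward elimination and back-substitution give M_0 = 0, M_1 = 54/5, M_2 = -6/5, M_3 = 0.

-1.2000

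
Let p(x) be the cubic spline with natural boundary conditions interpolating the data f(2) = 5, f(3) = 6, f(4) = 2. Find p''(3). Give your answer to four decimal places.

Put M_i = p'' at the i-th knot. Here h = (1, 1) and Δ = (1, -4), so the interior equations h_(i-1)·M_(i-1) + 2(h_(i-1)+h_i)·M_i + h_i·M_(i+1) = 6(Δ_i − Δ_(i-1)) read
  1·M_0 + 4·M_1 + 1·M_2 = 6(Δ_1 - Δ_0) = -30
Natural end conditions: M_0 = M_2 = 0.
Solving: M_0 = 0, M_1 = -15/2, M_2 = 0.

-7.5000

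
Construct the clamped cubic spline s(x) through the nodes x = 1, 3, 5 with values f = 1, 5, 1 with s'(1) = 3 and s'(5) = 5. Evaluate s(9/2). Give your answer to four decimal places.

0.0313

Write m_i for s''(x_i). With h_i = 2, 2 and divided differences Δ_i = 2, -2, the continuity of s' gives the tridiagonal system
  2·m_0 + 8·m_1 + 2·m_2 = 6(Δ_1 - Δ_0) = -24
Clamped end conditions give two more equations: 2h_0·m_0 + h_0·m_1 = 6(Δ_0 - s'(1)) = -6 and h_1·m_1 + 2h_1·m_2 = 6(s'(5) - Δ_1) = 42.
Forward elimination and back-substitution give m_0 = 2, m_1 = -7, m_2 = 14.
On [3, 5], s(x) = 5 - 2·(x - 3) - 7/2·(x - 3)² + 7/4·(x - 3)³.
With (x - 3) = 3/2: s(9/2) = 1/32.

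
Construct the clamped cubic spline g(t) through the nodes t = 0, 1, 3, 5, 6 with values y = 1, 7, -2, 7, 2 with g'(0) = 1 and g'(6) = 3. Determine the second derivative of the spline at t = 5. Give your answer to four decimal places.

Write σ_i for g''(x_i). With h_i = 1, 2, 2, 1 and divided differences Δ_i = 6, -9/2, 9/2, -5, the continuity of g' gives the tridiagonal system
  1·σ_0 + 6·σ_1 + 2·σ_2 = 6(Δ_1 - Δ_0) = -63
  2·σ_1 + 8·σ_2 + 2·σ_3 = 6(Δ_2 - Δ_1) = 54
  2·σ_2 + 6·σ_3 + 1·σ_4 = 6(Δ_3 - Δ_2) = -57
Clamped end conditions give two more equations: 2h_0·σ_0 + h_0·σ_1 = 6(Δ_0 - g'(0)) = 30 and h_3·σ_3 + 2h_3·σ_4 = 6(g'(6) - Δ_3) = 48.
Hence σ_0 = 1663/66, σ_1 = -673/33, σ_2 = 205/12, σ_3 = -691/33, σ_4 = 2275/66.

-20.9394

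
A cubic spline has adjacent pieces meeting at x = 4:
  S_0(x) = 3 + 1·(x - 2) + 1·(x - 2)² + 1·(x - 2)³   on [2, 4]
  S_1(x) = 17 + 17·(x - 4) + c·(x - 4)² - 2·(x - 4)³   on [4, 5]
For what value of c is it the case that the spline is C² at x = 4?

7

S_0''(x) = 2 + 6·(x - 2), so S_0''(4) = 14. On the right, S_1''(4) = 2c, so c = 7.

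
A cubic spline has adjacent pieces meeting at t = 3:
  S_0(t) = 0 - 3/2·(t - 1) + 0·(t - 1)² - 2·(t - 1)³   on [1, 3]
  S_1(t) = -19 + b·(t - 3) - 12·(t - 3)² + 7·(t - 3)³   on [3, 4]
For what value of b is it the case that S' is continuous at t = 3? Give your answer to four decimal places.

-25.5000

S_0'(t) = -3/2 + 0·(t - 1) - 6·(t - 1)², so S_0'(3) = -51/2. On the right, S_1'(3) = b, so b = -51/2.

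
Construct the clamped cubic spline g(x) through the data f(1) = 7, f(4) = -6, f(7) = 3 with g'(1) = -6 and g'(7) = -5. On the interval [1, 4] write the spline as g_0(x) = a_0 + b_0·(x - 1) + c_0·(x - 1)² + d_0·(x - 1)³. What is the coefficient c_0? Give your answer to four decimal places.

Let M_i = g''(x_i). Step sizes h_i = 3, 3; slopes of the chords Δ_i = (y_(i+1) - y_i)/h_i = -13/3, 3.
  3·M_0 + 12·M_1 + 3·M_2 = 6(Δ_1 - Δ_0) = 44
Clamped end conditions give two more equations: 2h_0·M_0 + h_0·M_1 = 6(Δ_0 - g'(1)) = 10 and h_1·M_1 + 2h_1·M_2 = 6(g'(7) - Δ_1) = -48.
Forward elimination and back-substitution give M_0 = -11/6, M_1 = 7, M_2 = -23/2.
On [1, 4], with g_0(x) = a_0 + b_0·(x - 1) + c_0·(x - 1)² + d_0·(x - 1)³: c_0 = M_0/2 = -11/12, d_0 = (M_1 - M_0)/(6h_0) = 53/108, b_0 = Δ_0 - h_0(2M_0 + M_1)/6 = -6.

-0.9167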